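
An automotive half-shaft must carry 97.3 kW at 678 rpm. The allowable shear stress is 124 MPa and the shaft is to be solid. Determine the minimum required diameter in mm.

ω = 2π·678/60 = 71.00 rad/s, so T = P/ω = 97.3×10³ / 71.00 = 1370 N·m.
For a solid shaft τ_max = 16T/(πd³), so d = (16T/(π τ_allow))^(1/3) = (16·1370/(π·1.24×10^8))^(1/3) = 0.03832 m.

38.3 mm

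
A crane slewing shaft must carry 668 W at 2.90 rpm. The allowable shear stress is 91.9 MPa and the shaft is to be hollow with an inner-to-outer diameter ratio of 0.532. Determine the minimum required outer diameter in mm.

ω = 2π·2.90/60 = 0.3037 rad/s, so T = P/ω = 668 / 0.3037 = 2200 N·m.
For a hollow shaft with d_i/d_o = 0.532: τ_max = 16T/(π d_o³ (1−k⁴)), so d_o = [16T/(π τ_allow (1−k⁴))]^(1/3) = [16·2200/(π·9.19×10^7·0.9199)]^(1/3) = 0.05098 m.

51.0 mm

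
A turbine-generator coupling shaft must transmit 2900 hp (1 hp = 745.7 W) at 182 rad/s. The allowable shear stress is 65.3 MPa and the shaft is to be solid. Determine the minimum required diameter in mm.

ω = 182 rad/s, so T = P/ω = 2900×745.7 / 182.0 = 11880 N·m.
For a solid shaft τ_max = 16T/(πd³), so d = (16T/(π τ_allow))^(1/3) = (16·11880/(π·6.53×10^7))^(1/3) = 0.09750 m.

97.5 mm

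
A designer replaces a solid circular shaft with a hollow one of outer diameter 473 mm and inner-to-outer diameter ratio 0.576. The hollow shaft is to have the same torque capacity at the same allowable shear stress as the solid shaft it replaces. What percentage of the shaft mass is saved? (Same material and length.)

Equal τ_max and T ⇒ the solid shaft needs d_s³ = d_o³(1−k⁴), so d_s = 473·(1−0.576⁴)^(1/3) = 455.0 mm.
Area ratio A_h/A_s = d_o²(1−k²)/d_s² = (1−k²)/(1−k⁴)^(2/3) = 0.7222.
Mass saving = 1 − 0.7222 = 27.8 %.

27.8 %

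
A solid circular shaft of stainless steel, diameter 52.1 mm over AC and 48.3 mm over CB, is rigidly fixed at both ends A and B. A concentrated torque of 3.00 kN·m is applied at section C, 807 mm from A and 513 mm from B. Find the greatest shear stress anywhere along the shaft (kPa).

Compatibility: T_A·a/J_AC = T_B·b/J_CB with T_A + T_B = T₀.
J_AC = 7.23×10^-7 m⁴, J_CB = 5.34×10^-7 m⁴, so T_A = T₀·(J_AC/a)/((J_AC/a)+(J_CB/b)) = 1388 N·m, T_B = 1612 N·m.
τ in each portion: τ_AC = 5.00×10^7 Pa, τ_CB = 7.29×10^7 Pa; maximum is in CB.
τ_max = T_CB·r/J = 1612·0.0241/5.34×10^-7 = 7.288×10^7 Pa.

72900 kPa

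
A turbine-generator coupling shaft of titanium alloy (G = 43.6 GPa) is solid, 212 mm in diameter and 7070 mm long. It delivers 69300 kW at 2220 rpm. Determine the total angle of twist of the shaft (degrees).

ω = 2π·2220/60 = 232.5 rad/s, so T = P/ω = 69300×10³ / 232.5 = 298100 N·m.
J = πd⁴/32 = π(0.212)⁴/32 = 1.983×10^-4 m⁴.
θ = T·L/(G·J) = 298100 × 7.07 / (43.6×10⁹ × 1.983×10^-4) = 0.2437 rad.

14.0°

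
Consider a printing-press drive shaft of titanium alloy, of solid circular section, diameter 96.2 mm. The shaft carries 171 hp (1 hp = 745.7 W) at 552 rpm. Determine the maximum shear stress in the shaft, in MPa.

12.6 MPa

ω = 2π·552/60 = 57.81 rad/s, so T = P/ω = 171×745.7 / 57.81 = 2206 N·m.
J = πd⁴/32 = π(0.0962)⁴/32 = 8.408×10^-6 m⁴.
τ_max = T·r/J = 2206 × 0.0481 / 8.408×10^-6 = 1.262×10^7 Pa.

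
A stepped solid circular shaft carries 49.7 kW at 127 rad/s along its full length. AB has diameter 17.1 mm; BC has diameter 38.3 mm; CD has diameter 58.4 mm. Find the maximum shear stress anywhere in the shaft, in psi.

ω = 127 rad/s, so T = P/ω = 49.7×10³ / 127.0 = 391.3 N·m.
Under the same torque, τ_max = 16T/(πd³) is largest where d is smallest — segment AB (d = 17.1 mm).
τ_max = 16·391.3/(π·(0.0171)³) = 3.986×10^8 Pa.

57800 psi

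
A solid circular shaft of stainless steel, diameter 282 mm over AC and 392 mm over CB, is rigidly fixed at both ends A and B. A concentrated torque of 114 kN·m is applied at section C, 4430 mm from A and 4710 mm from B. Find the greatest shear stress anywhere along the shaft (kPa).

7500 kPa

Compatibility: T_A·a/J_AC = T_B·b/J_CB with T_A + T_B = T₀.
J_AC = 6.21×10^-4 m⁴, J_CB = 2.32×10^-3 m⁴, so T_A = T₀·(J_AC/a)/((J_AC/a)+(J_CB/b)) = 25270 N·m, T_B = 88730 N·m.
τ in each portion: τ_AC = 5.74×10^6 Pa, τ_CB = 7.50×10^6 Pa; maximum is in CB.
τ_max = T_CB·r/J = 88730·0.196/2.32×10^-3 = 7.502×10^6 Pa.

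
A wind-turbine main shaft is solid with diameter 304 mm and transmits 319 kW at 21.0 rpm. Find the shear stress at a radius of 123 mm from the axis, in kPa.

21300 kPa

ω = 2π·21.0/60 = 2.199 rad/s, so T = P/ω = 319×10³ / 2.199 = 145100 N·m.
J = πd⁴/32 = π(0.304)⁴/32 = 8.385×10^-4 m⁴.
Shear stress varies linearly with radius: τ = T·r/J = 145100 × 0.123 / 8.385×10^-4 = 2.128×10^7 Pa.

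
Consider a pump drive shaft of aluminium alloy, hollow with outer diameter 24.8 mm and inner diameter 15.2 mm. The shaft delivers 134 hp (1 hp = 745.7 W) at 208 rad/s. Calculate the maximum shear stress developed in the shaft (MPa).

ω = 208 rad/s, so T = P/ω = 134×745.7 / 208.0 = 480.4 N·m.
J = π(d_o⁴ − d_i⁴)/32 = π(0.0248⁴ − 0.0152⁴)/32 = 3.190×10^-8 m⁴.
τ_max = T·r/J = 480.4 × 0.0124 / 3.190×10^-8 = 1.868×10^8 Pa.

187 MPa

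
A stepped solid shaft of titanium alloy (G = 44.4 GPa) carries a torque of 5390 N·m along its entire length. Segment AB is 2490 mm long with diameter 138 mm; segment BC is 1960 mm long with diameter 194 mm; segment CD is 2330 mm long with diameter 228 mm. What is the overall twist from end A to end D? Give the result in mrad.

11.3 mrad

J_AB = π(0.138)⁴/32 = 3.56×10^-5 m⁴; J_BC = π(0.194)⁴/32 = 1.39×10^-4 m⁴; J_CD = π(0.228)⁴/32 = 2.65×10^-4 m⁴.
θ = (T/G)·Σ L_i/J_i = (5390/44.4×10⁹)·(2.49/3.56×10^-5 + 1.96/1.39×10^-4 + 2.33/2.65×10^-4) = 0.01127 rad.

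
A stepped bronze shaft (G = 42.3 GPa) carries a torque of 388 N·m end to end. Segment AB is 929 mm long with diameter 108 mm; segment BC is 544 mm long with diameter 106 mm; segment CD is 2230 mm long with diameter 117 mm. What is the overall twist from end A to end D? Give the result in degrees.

0.123°

J_AB = π(0.108)⁴/32 = 1.34×10^-5 m⁴; J_BC = π(0.106)⁴/32 = 1.24×10^-5 m⁴; J_CD = π(0.117)⁴/32 = 1.84×10^-5 m⁴.
θ = (T/G)·Σ L_i/J_i = (388.0/42.3×10⁹)·(0.929/1.34×10^-5 + 0.544/1.24×10^-5 + 2.23/1.84×10^-5) = 2.152×10^-3 rad.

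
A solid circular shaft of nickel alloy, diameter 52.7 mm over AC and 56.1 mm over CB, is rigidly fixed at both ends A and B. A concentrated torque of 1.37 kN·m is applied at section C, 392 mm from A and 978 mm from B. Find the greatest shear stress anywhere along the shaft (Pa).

3.15e7 Pa

Compatibility: T_A·a/J_AC = T_B·b/J_CB with T_A + T_B = T₀.
J_AC = 7.57×10^-7 m⁴, J_CB = 9.72×10^-7 m⁴, so T_A = T₀·(J_AC/a)/((J_AC/a)+(J_CB/b)) = 904.5 N·m, T_B = 465.5 N·m.
τ in each portion: τ_AC = 3.15×10^7 Pa, τ_CB = 1.34×10^7 Pa; maximum is in AC.
τ_max = T_AC·r/J = 904.5·0.0264/7.57×10^-7 = 3.147×10^7 Pa.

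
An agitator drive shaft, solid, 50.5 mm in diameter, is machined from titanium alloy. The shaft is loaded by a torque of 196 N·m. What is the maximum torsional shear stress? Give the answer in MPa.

7.75 MPa

J = πd⁴/32 = π(0.0505)⁴/32 = 6.385×10^-7 m⁴.
τ_max = T·r/J = 196.0 × 0.0253 / 6.385×10^-7 = 7.751×10^6 Pa.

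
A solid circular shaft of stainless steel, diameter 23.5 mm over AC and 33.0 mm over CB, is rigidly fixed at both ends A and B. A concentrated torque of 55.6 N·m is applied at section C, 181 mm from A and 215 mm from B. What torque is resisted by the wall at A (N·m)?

Compatibility: T_A·a/J_AC = T_B·b/J_CB with T_A + T_B = T₀.
J_AC = 2.99×10^-8 m⁴, J_CB = 1.16×10^-7 m⁴, so T_A = T₀·(J_AC/a)/((J_AC/a)+(J_CB/b)) = 13.01 N·m, T_B = 42.59 N·m.

13.0 N·m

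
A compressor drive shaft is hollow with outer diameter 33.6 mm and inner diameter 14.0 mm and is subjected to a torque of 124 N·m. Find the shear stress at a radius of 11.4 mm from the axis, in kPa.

11600 kPa

J = π(d_o⁴ − d_i⁴)/32 = π(0.0336⁴ − 0.0140⁴)/32 = 1.214×10^-7 m⁴.
Shear stress varies linearly with radius: τ = T·r/J = 124.0 × 0.0114 / 1.214×10^-7 = 1.165×10^7 Pa.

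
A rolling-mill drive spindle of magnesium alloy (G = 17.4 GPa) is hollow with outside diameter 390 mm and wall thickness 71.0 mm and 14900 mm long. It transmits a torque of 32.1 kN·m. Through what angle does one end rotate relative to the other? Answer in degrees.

J = π(d_o⁴ − d_i⁴)/32 = π(0.390⁴ − 0.248⁴)/32 = 1.900×10^-3 m⁴.
θ = T·L/(G·J) = 32100 × 14.9 / (17.4×10⁹ × 1.900×10^-3) = 0.01447 rad.

0.829°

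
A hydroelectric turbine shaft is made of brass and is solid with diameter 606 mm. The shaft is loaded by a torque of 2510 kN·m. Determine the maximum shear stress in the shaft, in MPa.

57.4 MPa

J = πd⁴/32 = π(0.606)⁴/32 = 0.01324 m⁴.
τ_max = T·r/J = 2.510e6 × 0.303 / 0.01324 = 5.744×10^7 Pa.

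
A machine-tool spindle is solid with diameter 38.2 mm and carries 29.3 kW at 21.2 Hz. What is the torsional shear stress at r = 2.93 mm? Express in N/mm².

ω = 2π·21.2 = 133.2 rad/s, so T = P/ω = 29.3×10³ / 133.2 = 220.0 N·m.
J = πd⁴/32 = π(0.0382)⁴/32 = 2.091×10^-7 m⁴.
Shear stress varies linearly with radius: τ = T·r/J = 220.0 × 0.00293 / 2.091×10^-7 = 3.083×10^6 Pa.

3.08 N/mm²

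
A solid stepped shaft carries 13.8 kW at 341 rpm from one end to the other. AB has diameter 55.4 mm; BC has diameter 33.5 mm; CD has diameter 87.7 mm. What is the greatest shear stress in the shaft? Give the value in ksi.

7.59 ksi

ω = 2π·341/60 = 35.71 rad/s, so T = P/ω = 13.8×10³ / 35.71 = 386.5 N·m.
Under the same torque, τ_max = 16T/(πd³) is largest where d is smallest — segment BC (d = 33.5 mm).
τ_max = 16·386.5/(π·(0.0335)³) = 5.235×10^7 Pa.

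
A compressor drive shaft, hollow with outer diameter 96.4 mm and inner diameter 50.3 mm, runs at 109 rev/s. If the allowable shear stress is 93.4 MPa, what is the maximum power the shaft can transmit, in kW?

J = π(d_o⁴ − d_i⁴)/32 = π(0.0964⁴ − 0.0503⁴)/32 = 7.850×10^-6 m⁴.
T_max = τ_allow·J/r = 9.34×10^7 × 7.850×10^-6 / 0.0482 = 15210 N·m.
ω = 2π·109 = 684.9 rad/s, so P_max = T_max·ω = 1.042×10^7 W.

10400 kW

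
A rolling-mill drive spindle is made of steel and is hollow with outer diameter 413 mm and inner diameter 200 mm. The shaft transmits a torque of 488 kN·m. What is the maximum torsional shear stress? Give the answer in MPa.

37.3 MPa

J = π(d_o⁴ − d_i⁴)/32 = π(0.413⁴ − 0.200⁴)/32 = 2.699×10^-3 m⁴.
τ_max = T·r/J = 488000 × 0.206 / 2.699×10^-3 = 3.733×10^7 Pa.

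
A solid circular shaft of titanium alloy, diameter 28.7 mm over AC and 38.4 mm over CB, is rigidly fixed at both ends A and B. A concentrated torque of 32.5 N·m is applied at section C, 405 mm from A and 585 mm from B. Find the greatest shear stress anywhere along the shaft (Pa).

Compatibility: T_A·a/J_AC = T_B·b/J_CB with T_A + T_B = T₀.
J_AC = 6.66×10^-8 m⁴, J_CB = 2.13×10^-7 m⁴, so T_A = T₀·(J_AC/a)/((J_AC/a)+(J_CB/b)) = 10.10 N·m, T_B = 22.40 N·m.
τ in each portion: τ_AC = 2.18×10^6 Pa, τ_CB = 2.02×10^6 Pa; maximum is in AC.
τ_max = T_AC·r/J = 10.10·0.0143/6.66×10^-8 = 2.175×10^6 Pa.

2.18e6 Pa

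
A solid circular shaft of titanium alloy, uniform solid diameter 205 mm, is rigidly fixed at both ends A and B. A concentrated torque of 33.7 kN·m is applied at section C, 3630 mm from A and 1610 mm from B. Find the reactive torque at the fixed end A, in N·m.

10400 N·m

With uniform GJ and both ends fixed, compatibility θ_AC = θ_CB gives T_A·a = T_B·b, together with T_A + T_B = T₀.
T_A = T₀·b/(a+b) = 33700·1610/5240 = 10350 N·m; T_B = 23350 N·m.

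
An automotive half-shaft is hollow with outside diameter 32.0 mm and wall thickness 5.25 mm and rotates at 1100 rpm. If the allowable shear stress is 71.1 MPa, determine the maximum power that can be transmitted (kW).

J = π(d_o⁴ − d_i⁴)/32 = π(0.0320⁴ − 0.0215⁴)/32 = 8.197×10^-8 m⁴.
T_max = τ_allow·J/r = 7.11×10^7 × 8.197×10^-8 / 0.0160 = 364.2 N·m.
ω = 2π·1100/60 = 115.2 rad/s, so P_max = T_max·ω = 4.196×10^4 W.

42.0 kW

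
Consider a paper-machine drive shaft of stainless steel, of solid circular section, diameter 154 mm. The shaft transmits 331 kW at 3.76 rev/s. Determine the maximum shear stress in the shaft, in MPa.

19.5 MPa

ω = 2π·3.76 = 23.62 rad/s, so T = P/ω = 331×10³ / 23.62 = 14010 N·m.
J = πd⁴/32 = π(0.154)⁴/32 = 5.522×10^-5 m⁴.
τ_max = T·r/J = 14010 × 0.0770 / 5.522×10^-5 = 1.954×10^7 Pa.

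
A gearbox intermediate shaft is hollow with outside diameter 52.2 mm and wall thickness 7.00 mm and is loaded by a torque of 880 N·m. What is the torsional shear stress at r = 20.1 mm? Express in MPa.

34.0 MPa

J = π(d_o⁴ − d_i⁴)/32 = π(0.0522⁴ − 0.0382⁴)/32 = 5.199×10^-7 m⁴.
Shear stress varies linearly with radius: τ = T·r/J = 880.0 × 0.0201 / 5.199×10^-7 = 3.402×10^7 Pa.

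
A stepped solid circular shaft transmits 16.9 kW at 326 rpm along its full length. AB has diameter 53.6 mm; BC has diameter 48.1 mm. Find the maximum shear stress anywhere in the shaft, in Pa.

ω = 2π·326/60 = 34.14 rad/s, so T = P/ω = 16.9×10³ / 34.14 = 495.0 N·m.
Under the same torque, τ_max = 16T/(πd³) is largest where d is smallest — segment BC (d = 48.1 mm).
τ_max = 16·495.0/(π·(0.0481)³) = 2.266×10^7 Pa.

2.27e7 Pa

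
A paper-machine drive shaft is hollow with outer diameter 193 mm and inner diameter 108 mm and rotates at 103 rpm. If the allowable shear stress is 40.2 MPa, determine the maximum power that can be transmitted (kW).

J = π(d_o⁴ − d_i⁴)/32 = π(0.193⁴ − 0.108⁴)/32 = 1.229×10^-4 m⁴.
T_max = τ_allow·J/r = 4.02×10^7 × 1.229×10^-4 / 0.0965 = 51180 N·m.
ω = 2π·103/60 = 10.79 rad/s, so P_max = T_max·ω = 5.520×10^5 W.

552 kW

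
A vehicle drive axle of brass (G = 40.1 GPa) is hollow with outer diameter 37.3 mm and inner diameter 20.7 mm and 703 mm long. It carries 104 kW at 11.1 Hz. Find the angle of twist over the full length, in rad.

0.152 rad

ω = 2π·11.1 = 69.74 rad/s, so T = P/ω = 104×10³ / 69.74 = 1491 N·m.
J = π(d_o⁴ − d_i⁴)/32 = π(0.0373⁴ − 0.0207⁴)/32 = 1.720×10^-7 m⁴.
θ = T·L/(G·J) = 1491 × 0.703 / (40.1×10⁹ × 1.720×10^-7) = 0.1520 rad.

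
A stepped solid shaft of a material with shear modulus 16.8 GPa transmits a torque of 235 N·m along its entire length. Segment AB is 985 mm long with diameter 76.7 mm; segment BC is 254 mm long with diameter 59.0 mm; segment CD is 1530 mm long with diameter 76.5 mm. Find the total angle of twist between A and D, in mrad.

13.4 mrad

J_AB = π(0.0767)⁴/32 = 3.40×10^-6 m⁴; J_BC = π(0.0590)⁴/32 = 1.19×10^-6 m⁴; J_CD = π(0.0765)⁴/32 = 3.36×10^-6 m⁴.
θ = (T/G)·Σ L_i/J_i = (235.0/16.8×10⁹)·(0.985/3.40×10^-6 + 0.254/1.19×10^-6 + 1.53/3.36×10^-6) = 0.01341 rad.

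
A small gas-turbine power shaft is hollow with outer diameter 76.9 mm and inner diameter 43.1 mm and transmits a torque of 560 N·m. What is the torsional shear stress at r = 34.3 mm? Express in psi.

900 psi

J = π(d_o⁴ − d_i⁴)/32 = π(0.0769⁴ − 0.0431⁴)/32 = 3.094×10^-6 m⁴.
Shear stress varies linearly with radius: τ = T·r/J = 560.0 × 0.0343 / 3.094×10^-6 = 6.207×10^6 Pa.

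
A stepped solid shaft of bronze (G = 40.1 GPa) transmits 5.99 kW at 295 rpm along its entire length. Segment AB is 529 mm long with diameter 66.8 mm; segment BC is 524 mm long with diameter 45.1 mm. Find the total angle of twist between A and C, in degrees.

0.432°

ω = 2π·295/60 = 30.89 rad/s, so T = P/ω = 5.99×10³ / 30.89 = 193.9 N·m.
J_AB = π(0.0668)⁴/32 = 1.95×10^-6 m⁴; J_BC = π(0.0451)⁴/32 = 4.06×10^-7 m⁴.
θ = (T/G)·Σ L_i/J_i = (193.9/40.1×10⁹)·(0.529/1.95×10^-6 + 0.524/4.06×10^-7) = 7.547×10^-3 rad.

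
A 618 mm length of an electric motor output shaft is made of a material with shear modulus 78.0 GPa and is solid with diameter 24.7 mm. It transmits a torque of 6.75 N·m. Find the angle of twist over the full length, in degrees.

0.0839°

J = πd⁴/32 = π(0.0247)⁴/32 = 3.654×10^-8 m⁴.
θ = T·L/(G·J) = 6.750 × 0.618 / (78.0×10⁹ × 3.654×10^-8) = 1.464×10^-3 rad.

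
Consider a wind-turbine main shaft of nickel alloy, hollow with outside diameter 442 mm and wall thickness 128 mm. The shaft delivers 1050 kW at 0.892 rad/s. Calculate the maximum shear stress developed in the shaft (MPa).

ω = 0.892 rad/s, so T = P/ω = 1050×10³ / 0.8920 = 1.177e6 N·m.
J = π(d_o⁴ − d_i⁴)/32 = π(0.442⁴ − 0.186⁴)/32 = 3.630×10^-3 m⁴.
τ_max = T·r/J = 1.177e6 × 0.221 / 3.630×10^-3 = 7.167×10^7 Pa.

71.7 MPa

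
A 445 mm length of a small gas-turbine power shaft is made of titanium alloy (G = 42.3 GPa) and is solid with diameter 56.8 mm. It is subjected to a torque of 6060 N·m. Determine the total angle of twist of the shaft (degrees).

J = πd⁴/32 = π(0.0568)⁴/32 = 1.022×10^-6 m⁴.
θ = T·L/(G·J) = 6060 × 0.445 / (42.3×10⁹ × 1.022×10^-6) = 0.06239 rad.

3.57°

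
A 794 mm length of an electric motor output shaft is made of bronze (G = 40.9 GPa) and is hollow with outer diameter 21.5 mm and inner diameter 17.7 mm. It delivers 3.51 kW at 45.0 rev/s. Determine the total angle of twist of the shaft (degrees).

ω = 2π·45.0 = 282.7 rad/s, so T = P/ω = 3.51×10³ / 282.7 = 12.41 N·m.
J = π(d_o⁴ − d_i⁴)/32 = π(0.0215⁴ − 0.0177⁴)/32 = 1.134×10^-8 m⁴.
θ = T·L/(G·J) = 12.41 × 0.794 / (40.9×10⁹ × 1.134×10^-8) = 0.02125 rad.

1.22°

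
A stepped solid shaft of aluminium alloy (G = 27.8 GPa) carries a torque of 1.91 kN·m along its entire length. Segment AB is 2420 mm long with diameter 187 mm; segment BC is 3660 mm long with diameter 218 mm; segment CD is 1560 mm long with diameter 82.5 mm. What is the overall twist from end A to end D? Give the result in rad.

0.0261 rad

J_AB = π(0.187)⁴/32 = 1.20×10^-4 m⁴; J_BC = π(0.218)⁴/32 = 2.22×10^-4 m⁴; J_CD = π(0.0825)⁴/32 = 4.55×10^-6 m⁴.
θ = (T/G)·Σ L_i/J_i = (1910/27.8×10⁹)·(2.42/1.20×10^-4 + 3.66/2.22×10^-4 + 1.56/4.55×10^-6) = 0.02609 rad.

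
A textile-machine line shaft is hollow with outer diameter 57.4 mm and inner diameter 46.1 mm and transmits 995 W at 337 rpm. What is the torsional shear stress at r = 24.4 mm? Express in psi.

ω = 2π·337/60 = 35.29 rad/s, so T = P/ω = 995 / 35.29 = 28.19 N·m.
J = π(d_o⁴ − d_i⁴)/32 = π(0.0574⁴ − 0.0461⁴)/32 = 6.223×10^-7 m⁴.
Shear stress varies linearly with radius: τ = T·r/J = 28.19 × 0.0244 / 6.223×10^-7 = 1.105×10^6 Pa.

160 psi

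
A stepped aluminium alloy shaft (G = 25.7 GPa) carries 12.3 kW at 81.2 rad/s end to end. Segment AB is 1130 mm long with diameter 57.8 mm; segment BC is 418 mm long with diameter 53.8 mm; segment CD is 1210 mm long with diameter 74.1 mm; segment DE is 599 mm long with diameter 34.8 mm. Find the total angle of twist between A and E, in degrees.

2.06°

ω = 81.2 rad/s, so T = P/ω = 12.3×10³ / 81.20 = 151.5 N·m.
J_AB = π(0.0578)⁴/32 = 1.10×10^-6 m⁴; J_BC = π(0.0538)⁴/32 = 8.22×10^-7 m⁴; J_CD = π(0.0741)⁴/32 = 2.96×10^-6 m⁴; J_DE = π(0.0348)⁴/32 = 1.44×10^-7 m⁴.
θ = (T/G)·Σ L_i/J_i = (151.5/25.7×10⁹)·(1.13/1.10×10^-6 + 0.418/8.22×10^-7 + 1.21/2.96×10^-6 + 0.599/1.44×10^-7) = 0.03600 rad.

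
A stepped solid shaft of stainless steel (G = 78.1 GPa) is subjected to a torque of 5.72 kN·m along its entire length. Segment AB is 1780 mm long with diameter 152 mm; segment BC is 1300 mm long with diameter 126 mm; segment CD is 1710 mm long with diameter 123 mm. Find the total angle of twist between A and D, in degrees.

0.682°

J_AB = π(0.152)⁴/32 = 5.24×10^-5 m⁴; J_BC = π(0.126)⁴/32 = 2.47×10^-5 m⁴; J_CD = π(0.123)⁴/32 = 2.25×10^-5 m⁴.
θ = (T/G)·Σ L_i/J_i = (5720/78.1×10⁹)·(1.78/5.24×10^-5 + 1.30/2.47×10^-5 + 1.71/2.25×10^-5) = 0.01191 rad.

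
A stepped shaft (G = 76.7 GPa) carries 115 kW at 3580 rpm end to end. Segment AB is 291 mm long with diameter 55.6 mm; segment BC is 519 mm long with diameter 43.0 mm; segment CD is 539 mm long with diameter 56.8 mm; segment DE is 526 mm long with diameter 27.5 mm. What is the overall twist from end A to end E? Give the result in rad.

0.0470 rad

ω = 2π·3580/60 = 374.9 rad/s, so T = P/ω = 115×10³ / 374.9 = 306.8 N·m.
J_AB = π(0.0556)⁴/32 = 9.38×10^-7 m⁴; J_BC = π(0.0430)⁴/32 = 3.36×10^-7 m⁴; J_CD = π(0.0568)⁴/32 = 1.02×10^-6 m⁴; J_DE = π(0.0275)⁴/32 = 5.61×10^-8 m⁴.
θ = (T/G)·Σ L_i/J_i = (306.8/76.7×10⁹)·(0.291/9.38×10^-7 + 0.519/3.36×10^-7 + 0.539/1.02×10^-6 + 0.526/5.61×10^-8) = 0.04700 rad.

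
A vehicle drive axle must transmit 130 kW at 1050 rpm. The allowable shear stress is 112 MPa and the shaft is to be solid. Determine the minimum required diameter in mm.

37.7 mm

ω = 2π·1050/60 = 110.0 rad/s, so T = P/ω = 130×10³ / 110.0 = 1182 N·m.
For a solid shaft τ_max = 16T/(πd³), so d = (16T/(π τ_allow))^(1/3) = (16·1182/(π·1.12×10^8))^(1/3) = 0.03774 m.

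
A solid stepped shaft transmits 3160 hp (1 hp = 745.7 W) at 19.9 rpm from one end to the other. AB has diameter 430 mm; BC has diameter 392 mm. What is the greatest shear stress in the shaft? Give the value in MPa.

95.6 MPa

ω = 2π·19.9/60 = 2.084 rad/s, so T = P/ω = 3160×745.7 / 2.084 = 1.131e6 N·m.
Under the same torque, τ_max = 16T/(πd³) is largest where d is smallest — segment BC (d = 392 mm).
τ_max = 16·1.131e6/(π·(0.392)³) = 9.561×10^7 Pa.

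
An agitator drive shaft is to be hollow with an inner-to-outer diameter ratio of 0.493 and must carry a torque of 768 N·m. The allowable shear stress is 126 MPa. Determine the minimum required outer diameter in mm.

For a hollow shaft with d_i/d_o = 0.493: τ_max = 16T/(π d_o³ (1−k⁴)), so d_o = [16T/(π τ_allow (1−k⁴))]^(1/3) = [16·768.0/(π·1.26×10^8·0.9409)]^(1/3) = 0.03207 m.

32.1 mm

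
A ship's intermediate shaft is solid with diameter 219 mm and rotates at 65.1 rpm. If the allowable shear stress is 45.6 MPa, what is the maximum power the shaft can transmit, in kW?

641 kW

J = πd⁴/32 = π(0.219)⁴/32 = 2.258×10^-4 m⁴.
T_max = τ_allow·J/r = 4.56×10^7 × 2.258×10^-4 / 0.110 = 94040 N·m.
ω = 2π·65.1/60 = 6.817 rad/s, so P_max = T_max·ω = 6.411×10^5 W.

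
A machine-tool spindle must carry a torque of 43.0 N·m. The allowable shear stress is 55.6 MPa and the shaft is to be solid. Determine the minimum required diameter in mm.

For a solid shaft τ_max = 16T/(πd³), so d = (16T/(π τ_allow))^(1/3) = (16·43.00/(π·5.56×10^7))^(1/3) = 0.01579 m.

15.8 mm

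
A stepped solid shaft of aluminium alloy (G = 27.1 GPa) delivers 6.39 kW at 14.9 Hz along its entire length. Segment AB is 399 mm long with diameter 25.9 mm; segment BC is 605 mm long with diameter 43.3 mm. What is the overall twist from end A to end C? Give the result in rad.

0.0272 rad

ω = 2π·14.9 = 93.62 rad/s, so T = P/ω = 6.39×10³ / 93.62 = 68.26 N·m.
J_AB = π(0.0259)⁴/32 = 4.42×10^-8 m⁴; J_BC = π(0.0433)⁴/32 = 3.45×10^-7 m⁴.
θ = (T/G)·Σ L_i/J_i = (68.26/27.1×10⁹)·(0.399/4.42×10^-8 + 0.605/3.45×10^-7) = 0.02716 rad.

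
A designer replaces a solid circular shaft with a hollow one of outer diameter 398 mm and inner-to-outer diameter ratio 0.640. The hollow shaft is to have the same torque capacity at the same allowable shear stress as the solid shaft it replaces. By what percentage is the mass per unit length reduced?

Equal τ_max and T ⇒ the solid shaft needs d_s³ = d_o³(1−k⁴), so d_s = 398·(1−0.640⁴)^(1/3) = 374.4 mm.
Area ratio A_h/A_s = d_o²(1−k²)/d_s² = (1−k²)/(1−k⁴)^(2/3) = 0.6673.
Mass saving = 1 − 0.6673 = 33.3 %.

33.3 %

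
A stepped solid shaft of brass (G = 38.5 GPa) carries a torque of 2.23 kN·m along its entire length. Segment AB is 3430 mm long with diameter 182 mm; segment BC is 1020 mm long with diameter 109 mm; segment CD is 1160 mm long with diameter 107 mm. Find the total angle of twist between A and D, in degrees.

J_AB = π(0.182)⁴/32 = 1.08×10^-4 m⁴; J_BC = π(0.109)⁴/32 = 1.39×10^-5 m⁴; J_CD = π(0.107)⁴/32 = 1.29×10^-5 m⁴.
θ = (T/G)·Σ L_i/J_i = (2230/38.5×10⁹)·(3.43/1.08×10^-4 + 1.02/1.39×10^-5 + 1.16/1.29×10^-5) = 0.01133 rad.

0.649°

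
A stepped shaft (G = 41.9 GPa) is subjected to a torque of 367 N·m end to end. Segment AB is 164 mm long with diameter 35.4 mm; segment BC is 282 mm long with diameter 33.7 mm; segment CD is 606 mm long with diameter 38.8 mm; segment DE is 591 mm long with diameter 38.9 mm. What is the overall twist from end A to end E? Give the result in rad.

0.0757 rad

J_AB = π(0.0354)⁴/32 = 1.54×10^-7 m⁴; J_BC = π(0.0337)⁴/32 = 1.27×10^-7 m⁴; J_CD = π(0.0388)⁴/32 = 2.22×10^-7 m⁴; J_DE = π(0.0389)⁴/32 = 2.25×10^-7 m⁴.
θ = (T/G)·Σ L_i/J_i = (367.0/41.9×10⁹)·(0.164/1.54×10^-7 + 0.282/1.27×10^-7 + 0.606/2.22×10^-7 + 0.591/2.25×10^-7) = 0.07571 rad.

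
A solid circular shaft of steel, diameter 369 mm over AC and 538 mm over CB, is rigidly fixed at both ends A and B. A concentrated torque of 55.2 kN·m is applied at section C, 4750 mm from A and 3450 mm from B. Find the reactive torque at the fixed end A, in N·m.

Compatibility: T_A·a/J_AC = T_B·b/J_CB with T_A + T_B = T₀.
J_AC = 1.82×10^-3 m⁴, J_CB = 8.22×10^-3 m⁴, so T_A = T₀·(J_AC/a)/((J_AC/a)+(J_CB/b)) = 7644 N·m, T_B = 47560 N·m.

7640 N·m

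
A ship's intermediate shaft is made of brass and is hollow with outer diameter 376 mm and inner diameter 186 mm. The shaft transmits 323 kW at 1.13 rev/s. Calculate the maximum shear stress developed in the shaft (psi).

672 psi

ω = 2π·1.13 = 7.100 rad/s, so T = P/ω = 323×10³ / 7.100 = 45490 N·m.
J = π(d_o⁴ − d_i⁴)/32 = π(0.376⁴ − 0.186⁴)/32 = 1.845×10^-3 m⁴.
τ_max = T·r/J = 45490 × 0.188 / 1.845×10^-3 = 4.636×10^6 Pa.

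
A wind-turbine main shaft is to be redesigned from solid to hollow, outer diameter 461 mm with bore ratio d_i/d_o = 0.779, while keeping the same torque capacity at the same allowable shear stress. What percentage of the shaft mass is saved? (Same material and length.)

Equal τ_max and T ⇒ the solid shaft needs d_s³ = d_o³(1−k⁴), so d_s = 461·(1−0.779⁴)^(1/3) = 395.6 mm.
Area ratio A_h/A_s = d_o²(1−k²)/d_s² = (1−k²)/(1−k⁴)^(2/3) = 0.5340.
Mass saving = 1 − 0.5340 = 46.6 %.

46.6 %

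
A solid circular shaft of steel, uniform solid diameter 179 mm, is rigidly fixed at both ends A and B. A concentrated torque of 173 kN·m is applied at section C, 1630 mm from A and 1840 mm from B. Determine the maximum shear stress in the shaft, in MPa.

81.5 MPa

With uniform GJ and both ends fixed, compatibility θ_AC = θ_CB gives T_A·a = T_B·b, together with T_A + T_B = T₀.
T_A = T₀·b/(a+b) = 173000·1840/3470 = 91730 N·m; T_B = 81270 N·m.
τ in each portion: τ_AC = 8.15×10^7 Pa, τ_CB = 7.22×10^7 Pa; maximum is in AC.
τ_max = T_AC·r/J = 91730·0.0895/1.01×10^-4 = 8.146×10^7 Pa.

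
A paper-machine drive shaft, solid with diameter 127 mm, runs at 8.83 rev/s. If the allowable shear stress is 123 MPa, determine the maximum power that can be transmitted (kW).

2740 kW

J = πd⁴/32 = π(0.127)⁴/32 = 2.554×10^-5 m⁴.
T_max = τ_allow·J/r = 1.23×10^8 × 2.554×10^-5 / 0.0635 = 49470 N·m.
ω = 2π·8.83 = 55.48 rad/s, so P_max = T_max·ω = 2.745×10^6 W.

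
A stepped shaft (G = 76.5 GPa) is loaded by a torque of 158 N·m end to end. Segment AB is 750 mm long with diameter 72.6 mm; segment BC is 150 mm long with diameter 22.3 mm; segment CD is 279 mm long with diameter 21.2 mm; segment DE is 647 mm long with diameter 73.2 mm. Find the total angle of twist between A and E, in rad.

J_AB = π(0.0726)⁴/32 = 2.73×10^-6 m⁴; J_BC = π(0.0223)⁴/32 = 2.43×10^-8 m⁴; J_CD = π(0.0212)⁴/32 = 1.98×10^-8 m⁴; J_DE = π(0.0732)⁴/32 = 2.82×10^-6 m⁴.
θ = (T/G)·Σ L_i/J_i = (158.0/76.5×10⁹)·(0.750/2.73×10^-6 + 0.150/2.43×10^-8 + 0.279/1.98×10^-8 + 0.647/2.82×10^-6) = 0.04286 rad.

0.0429 rad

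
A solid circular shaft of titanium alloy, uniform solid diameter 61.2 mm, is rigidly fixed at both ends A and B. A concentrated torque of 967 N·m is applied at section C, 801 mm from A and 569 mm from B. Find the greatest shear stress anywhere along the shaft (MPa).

12.6 MPa

With uniform GJ and both ends fixed, compatibility θ_AC = θ_CB gives T_A·a = T_B·b, together with T_A + T_B = T₀.
T_A = T₀·b/(a+b) = 967.0·569/1370 = 401.6 N·m; T_B = 565.4 N·m.
τ in each portion: τ_AC = 8.92×10^6 Pa, τ_CB = 1.26×10^7 Pa; maximum is in CB.
τ_max = T_CB·r/J = 565.4·0.0306/1.38×10^-6 = 1.256×10^7 Pa.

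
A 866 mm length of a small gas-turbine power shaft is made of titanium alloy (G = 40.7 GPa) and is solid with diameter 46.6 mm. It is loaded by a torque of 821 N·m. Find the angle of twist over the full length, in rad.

0.0377 rad

J = πd⁴/32 = π(0.0466)⁴/32 = 4.630×10^-7 m⁴.
θ = T·L/(G·J) = 821.0 × 0.866 / (40.7×10⁹ × 4.630×10^-7) = 0.03773 rad.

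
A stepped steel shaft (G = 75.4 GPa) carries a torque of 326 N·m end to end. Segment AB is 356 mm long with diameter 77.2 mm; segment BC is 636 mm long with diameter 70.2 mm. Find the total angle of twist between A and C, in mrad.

J_AB = π(0.0772)⁴/32 = 3.49×10^-6 m⁴; J_BC = π(0.0702)⁴/32 = 2.38×10^-6 m⁴.
θ = (T/G)·Σ L_i/J_i = (326.0/75.4×10⁹)·(0.356/3.49×10^-6 + 0.636/2.38×10^-6) = 1.595×10^-3 rad.

1.59 mrad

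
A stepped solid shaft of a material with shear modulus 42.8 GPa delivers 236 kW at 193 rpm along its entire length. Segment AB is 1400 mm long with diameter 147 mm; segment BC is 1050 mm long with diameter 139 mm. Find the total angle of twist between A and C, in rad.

0.0161 rad

ω = 2π·193/60 = 20.21 rad/s, so T = P/ω = 236×10³ / 20.21 = 11680 N·m.
J_AB = π(0.147)⁴/32 = 4.58×10^-5 m⁴; J_BC = π(0.139)⁴/32 = 3.66×10^-5 m⁴.
θ = (T/G)·Σ L_i/J_i = (11680/42.8×10⁹)·(1.40/4.58×10^-5 + 1.05/3.66×10^-5) = 0.01615 rad.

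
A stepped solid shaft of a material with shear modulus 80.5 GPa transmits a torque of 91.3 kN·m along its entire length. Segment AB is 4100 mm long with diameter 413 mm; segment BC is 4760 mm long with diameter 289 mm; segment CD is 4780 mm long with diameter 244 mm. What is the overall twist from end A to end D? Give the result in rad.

0.0251 rad

J_AB = π(0.413)⁴/32 = 2.86×10^-3 m⁴; J_BC = π(0.289)⁴/32 = 6.85×10^-4 m⁴; J_CD = π(0.244)⁴/32 = 3.48×10^-4 m⁴.
θ = (T/G)·Σ L_i/J_i = (91300/80.5×10⁹)·(4.10/2.86×10^-3 + 4.76/6.85×10^-4 + 4.78/3.48×10^-4) = 0.02509 rad.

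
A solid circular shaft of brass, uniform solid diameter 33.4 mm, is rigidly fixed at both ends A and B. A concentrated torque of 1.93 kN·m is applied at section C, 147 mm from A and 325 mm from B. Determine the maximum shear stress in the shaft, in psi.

With uniform GJ and both ends fixed, compatibility θ_AC = θ_CB gives T_A·a = T_B·b, together with T_A + T_B = T₀.
T_A = T₀·b/(a+b) = 1930·325/472.0 = 1329 N·m; T_B = 601.1 N·m.
τ in each portion: τ_AC = 1.82×10^8 Pa, τ_CB = 8.22×10^7 Pa; maximum is in AC.
τ_max = T_AC·r/J = 1329·0.0167/1.22×10^-7 = 1.816×10^8 Pa.

26300 psi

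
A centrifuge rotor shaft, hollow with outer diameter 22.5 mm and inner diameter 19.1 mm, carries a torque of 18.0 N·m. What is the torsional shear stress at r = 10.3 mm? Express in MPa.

J = π(d_o⁴ − d_i⁴)/32 = π(0.0225⁴ − 0.0191⁴)/32 = 1.210×10^-8 m⁴.
Shear stress varies linearly with radius: τ = T·r/J = 18.00 × 0.0103 / 1.210×10^-8 = 1.533×10^7 Pa.

15.3 MPa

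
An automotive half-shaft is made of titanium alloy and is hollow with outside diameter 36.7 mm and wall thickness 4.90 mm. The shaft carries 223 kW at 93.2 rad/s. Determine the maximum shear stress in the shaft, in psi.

50300 psi

ω = 93.2 rad/s, so T = P/ω = 223×10³ / 93.20 = 2393 N·m.
J = π(d_o⁴ − d_i⁴)/32 = π(0.0367⁴ − 0.0269⁴)/32 = 1.267×10^-7 m⁴.
τ_max = T·r/J = 2393 × 0.0184 / 1.267×10^-7 = 3.466×10^8 Pa.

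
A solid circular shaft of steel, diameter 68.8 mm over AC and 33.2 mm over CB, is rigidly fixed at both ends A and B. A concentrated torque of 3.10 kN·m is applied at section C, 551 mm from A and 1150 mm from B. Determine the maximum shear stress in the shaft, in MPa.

Compatibility: T_A·a/J_AC = T_B·b/J_CB with T_A + T_B = T₀.
J_AC = 2.20×10^-6 m⁴, J_CB = 1.19×10^-7 m⁴, so T_A = T₀·(J_AC/a)/((J_AC/a)+(J_CB/b)) = 3021 N·m, T_B = 78.50 N·m.
τ in each portion: τ_AC = 4.73×10^7 Pa, τ_CB = 1.09×10^7 Pa; maximum is in AC.
τ_max = T_AC·r/J = 3021·0.0344/2.20×10^-6 = 4.725×10^7 Pa.

47.3 MPa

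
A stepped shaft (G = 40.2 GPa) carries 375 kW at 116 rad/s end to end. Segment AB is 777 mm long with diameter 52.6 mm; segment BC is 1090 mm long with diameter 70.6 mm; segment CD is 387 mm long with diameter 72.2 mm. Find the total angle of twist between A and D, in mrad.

ω = 116 rad/s, so T = P/ω = 375×10³ / 116.0 = 3233 N·m.
J_AB = π(0.0526)⁴/32 = 7.52×10^-7 m⁴; J_BC = π(0.0706)⁴/32 = 2.44×10^-6 m⁴; J_CD = π(0.0722)⁴/32 = 2.67×10^-6 m⁴.
θ = (T/G)·Σ L_i/J_i = (3233/40.2×10⁹)·(0.777/7.52×10^-7 + 1.09/2.44×10^-6 + 0.387/2.67×10^-6) = 0.1307 rad.

131 mrad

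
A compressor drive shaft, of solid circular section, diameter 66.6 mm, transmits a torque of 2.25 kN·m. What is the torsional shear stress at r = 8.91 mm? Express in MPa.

J = πd⁴/32 = π(0.0666)⁴/32 = 1.932×10^-6 m⁴.
Shear stress varies linearly with radius: τ = T·r/J = 2250 × 0.00891 / 1.932×10^-6 = 1.038×10^7 Pa.

10.4 MPa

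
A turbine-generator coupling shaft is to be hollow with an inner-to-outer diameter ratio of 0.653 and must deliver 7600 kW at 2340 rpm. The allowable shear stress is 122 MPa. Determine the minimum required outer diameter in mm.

ω = 2π·2340/60 = 245.0 rad/s, so T = P/ω = 7600×10³ / 245.0 = 31010 N·m.
For a hollow shaft with d_i/d_o = 0.653: τ_max = 16T/(π d_o³ (1−k⁴)), so d_o = [16T/(π τ_allow (1−k⁴))]^(1/3) = [16·31010/(π·1.22×10^8·0.8182)]^(1/3) = 0.1165 m.

117 mm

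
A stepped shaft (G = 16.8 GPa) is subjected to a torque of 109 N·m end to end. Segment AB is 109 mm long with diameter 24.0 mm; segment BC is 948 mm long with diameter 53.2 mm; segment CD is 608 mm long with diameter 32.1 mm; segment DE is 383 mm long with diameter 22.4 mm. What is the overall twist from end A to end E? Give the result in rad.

0.168 rad

J_AB = π(0.0240)⁴/32 = 3.26×10^-8 m⁴; J_BC = π(0.0532)⁴/32 = 7.86×10^-7 m⁴; J_CD = π(0.0321)⁴/32 = 1.04×10^-7 m⁴; J_DE = π(0.0224)⁴/32 = 2.47×10^-8 m⁴.
θ = (T/G)·Σ L_i/J_i = (109.0/16.8×10⁹)·(0.109/3.26×10^-8 + 0.948/7.86×10^-7 + 0.608/1.04×10^-7 + 0.383/2.47×10^-8) = 0.1679 rad.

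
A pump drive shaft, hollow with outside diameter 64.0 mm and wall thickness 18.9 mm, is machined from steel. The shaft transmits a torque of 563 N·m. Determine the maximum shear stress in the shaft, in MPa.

J = π(d_o⁴ − d_i⁴)/32 = π(0.0640⁴ − 0.0262⁴)/32 = 1.601×10^-6 m⁴.
τ_max = T·r/J = 563.0 × 0.0320 / 1.601×10^-6 = 1.125×10^7 Pa.

11.3 MPa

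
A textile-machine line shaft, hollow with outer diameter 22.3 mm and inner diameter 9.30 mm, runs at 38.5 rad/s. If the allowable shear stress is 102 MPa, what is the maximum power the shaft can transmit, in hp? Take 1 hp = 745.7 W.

J = π(d_o⁴ − d_i⁴)/32 = π(0.0223⁴ − 0.00930⁴)/32 = 2.354×10^-8 m⁴.
T_max = τ_allow·J/r = 1.02×10^8 × 2.354×10^-8 / 0.0112 = 215.4 N·m.
ω = 38.5 rad/s, so P_max = T_max·ω = 8292 W.

11.1 hp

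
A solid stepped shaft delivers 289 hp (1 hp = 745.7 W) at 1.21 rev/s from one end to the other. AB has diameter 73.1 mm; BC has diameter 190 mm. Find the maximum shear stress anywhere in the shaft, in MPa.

ω = 2π·1.21 = 7.603 rad/s, so T = P/ω = 289×745.7 / 7.603 = 28350 N·m.
Under the same torque, τ_max = 16T/(πd³) is largest where d is smallest — segment AB (d = 73.1 mm).
τ_max = 16·28350/(π·(0.0731)³) = 3.696×10^8 Pa.

370 MPa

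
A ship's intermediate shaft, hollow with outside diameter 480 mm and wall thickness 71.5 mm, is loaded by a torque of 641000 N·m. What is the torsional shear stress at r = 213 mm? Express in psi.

5020 psi

J = π(d_o⁴ − d_i⁴)/32 = π(0.480⁴ − 0.337⁴)/32 = 3.945×10^-3 m⁴.
Shear stress varies linearly with radius: τ = T·r/J = 641000 × 0.213 / 3.945×10^-3 = 3.461×10^7 Pa.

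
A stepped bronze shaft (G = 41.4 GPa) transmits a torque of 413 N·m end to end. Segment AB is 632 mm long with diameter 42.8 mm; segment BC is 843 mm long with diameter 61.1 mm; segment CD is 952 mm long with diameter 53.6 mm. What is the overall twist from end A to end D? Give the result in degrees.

2.12°

J_AB = π(0.0428)⁴/32 = 3.29×10^-7 m⁴; J_BC = π(0.0611)⁴/32 = 1.37×10^-6 m⁴; J_CD = π(0.0536)⁴/32 = 8.10×10^-7 m⁴.
θ = (T/G)·Σ L_i/J_i = (413.0/41.4×10⁹)·(0.632/3.29×10^-7 + 0.843/1.37×10^-6 + 0.952/8.10×10^-7) = 0.03700 rad.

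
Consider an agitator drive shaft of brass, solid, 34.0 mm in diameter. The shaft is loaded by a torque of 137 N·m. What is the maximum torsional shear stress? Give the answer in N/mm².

17.8 N/mm²

J = πd⁴/32 = π(0.0340)⁴/32 = 1.312×10^-7 m⁴.
τ_max = T·r/J = 137.0 × 0.0170 / 1.312×10^-7 = 1.775×10^7 Pa.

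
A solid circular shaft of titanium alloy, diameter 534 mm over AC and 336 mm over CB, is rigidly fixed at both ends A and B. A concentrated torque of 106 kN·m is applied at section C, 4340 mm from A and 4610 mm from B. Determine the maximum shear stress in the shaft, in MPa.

3.09 MPa

Compatibility: T_A·a/J_AC = T_B·b/J_CB with T_A + T_B = T₀.
J_AC = 7.98×10^-3 m⁴, J_CB = 1.25×10^-3 m⁴, so T_A = T₀·(J_AC/a)/((J_AC/a)+(J_CB/b)) = 92370 N·m, T_B = 13630 N·m.
τ in each portion: τ_AC = 3.09×10^6 Pa, τ_CB = 1.83×10^6 Pa; maximum is in AC.
τ_max = T_AC·r/J = 92370·0.267/7.98×10^-3 = 3.089×10^6 Pa.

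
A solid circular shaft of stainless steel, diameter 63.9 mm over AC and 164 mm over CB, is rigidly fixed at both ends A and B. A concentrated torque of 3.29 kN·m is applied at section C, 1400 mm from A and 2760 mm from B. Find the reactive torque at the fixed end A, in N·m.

143 N·m

Compatibility: T_A·a/J_AC = T_B·b/J_CB with T_A + T_B = T₀.
J_AC = 1.64×10^-6 m⁴, J_CB = 7.10×10^-5 m⁴, so T_A = T₀·(J_AC/a)/((J_AC/a)+(J_CB/b)) = 143.0 N·m, T_B = 3147 N·m.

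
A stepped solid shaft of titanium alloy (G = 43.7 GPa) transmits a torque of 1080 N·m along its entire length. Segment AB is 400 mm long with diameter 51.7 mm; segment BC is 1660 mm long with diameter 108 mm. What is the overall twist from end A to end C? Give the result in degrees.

0.984°

J_AB = π(0.0517)⁴/32 = 7.01×10^-7 m⁴; J_BC = π(0.108)⁴/32 = 1.34×10^-5 m⁴.
θ = (T/G)·Σ L_i/J_i = (1080/43.7×10⁹)·(0.400/7.01×10^-7 + 1.66/1.34×10^-5) = 0.01717 rad.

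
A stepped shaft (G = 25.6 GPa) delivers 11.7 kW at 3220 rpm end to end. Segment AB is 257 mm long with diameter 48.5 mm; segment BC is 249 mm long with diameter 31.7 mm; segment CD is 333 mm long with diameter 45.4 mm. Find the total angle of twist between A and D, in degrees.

0.294°

ω = 2π·3220/60 = 337.2 rad/s, so T = P/ω = 11.7×10³ / 337.2 = 34.70 N·m.
J_AB = π(0.0485)⁴/32 = 5.43×10^-7 m⁴; J_BC = π(0.0317)⁴/32 = 9.91×10^-8 m⁴; J_CD = π(0.0454)⁴/32 = 4.17×10^-7 m⁴.
θ = (T/G)·Σ L_i/J_i = (34.70/25.6×10⁹)·(0.257/5.43×10^-7 + 0.249/9.91×10^-8 + 0.333/4.17×10^-7) = 5.128×10^-3 rad.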